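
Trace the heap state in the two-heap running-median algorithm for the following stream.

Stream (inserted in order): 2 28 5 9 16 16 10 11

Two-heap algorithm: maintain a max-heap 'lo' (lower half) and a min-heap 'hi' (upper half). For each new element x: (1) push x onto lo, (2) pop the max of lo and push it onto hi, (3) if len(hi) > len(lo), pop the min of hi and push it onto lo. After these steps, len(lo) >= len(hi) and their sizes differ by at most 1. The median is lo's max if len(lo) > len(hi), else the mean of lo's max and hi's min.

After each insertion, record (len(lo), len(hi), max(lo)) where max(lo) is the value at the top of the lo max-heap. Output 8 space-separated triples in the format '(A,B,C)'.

Step 1: insert 2 -> lo=[2] hi=[] -> (len(lo)=1, len(hi)=0, max(lo)=2)
Step 2: insert 28 -> lo=[2] hi=[28] -> (len(lo)=1, len(hi)=1, max(lo)=2)
Step 3: insert 5 -> lo=[2, 5] hi=[28] -> (len(lo)=2, len(hi)=1, max(lo)=5)
Step 4: insert 9 -> lo=[2, 5] hi=[9, 28] -> (len(lo)=2, len(hi)=2, max(lo)=5)
Step 5: insert 16 -> lo=[2, 5, 9] hi=[16, 28] -> (len(lo)=3, len(hi)=2, max(lo)=9)
Step 6: insert 16 -> lo=[2, 5, 9] hi=[16, 16, 28] -> (len(lo)=3, len(hi)=3, max(lo)=9)
Step 7: insert 10 -> lo=[2, 5, 9, 10] hi=[16, 16, 28] -> (len(lo)=4, len(hi)=3, max(lo)=10)
Step 8: insert 11 -> lo=[2, 5, 9, 10] hi=[11, 16, 16, 28] -> (len(lo)=4, len(hi)=4, max(lo)=10)

Answer: (1,0,2) (1,1,2) (2,1,5) (2,2,5) (3,2,9) (3,3,9) (4,3,10) (4,4,10)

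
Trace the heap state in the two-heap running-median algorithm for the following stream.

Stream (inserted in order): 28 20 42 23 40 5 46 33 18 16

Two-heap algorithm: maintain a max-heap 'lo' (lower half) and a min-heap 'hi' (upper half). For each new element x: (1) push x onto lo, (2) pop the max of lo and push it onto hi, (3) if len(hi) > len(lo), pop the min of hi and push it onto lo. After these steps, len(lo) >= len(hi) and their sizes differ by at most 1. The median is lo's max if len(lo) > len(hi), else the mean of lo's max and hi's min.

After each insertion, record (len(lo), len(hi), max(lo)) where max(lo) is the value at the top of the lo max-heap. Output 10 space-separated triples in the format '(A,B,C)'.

Answer: (1,0,28) (1,1,20) (2,1,28) (2,2,23) (3,2,28) (3,3,23) (4,3,28) (4,4,28) (5,4,28) (5,5,23)

Derivation:
Step 1: insert 28 -> lo=[28] hi=[] -> (len(lo)=1, len(hi)=0, max(lo)=28)
Step 2: insert 20 -> lo=[20] hi=[28] -> (len(lo)=1, len(hi)=1, max(lo)=20)
Step 3: insert 42 -> lo=[20, 28] hi=[42] -> (len(lo)=2, len(hi)=1, max(lo)=28)
Step 4: insert 23 -> lo=[20, 23] hi=[28, 42] -> (len(lo)=2, len(hi)=2, max(lo)=23)
Step 5: insert 40 -> lo=[20, 23, 28] hi=[40, 42] -> (len(lo)=3, len(hi)=2, max(lo)=28)
Step 6: insert 5 -> lo=[5, 20, 23] hi=[28, 40, 42] -> (len(lo)=3, len(hi)=3, max(lo)=23)
Step 7: insert 46 -> lo=[5, 20, 23, 28] hi=[40, 42, 46] -> (len(lo)=4, len(hi)=3, max(lo)=28)
Step 8: insert 33 -> lo=[5, 20, 23, 28] hi=[33, 40, 42, 46] -> (len(lo)=4, len(hi)=4, max(lo)=28)
Step 9: insert 18 -> lo=[5, 18, 20, 23, 28] hi=[33, 40, 42, 46] -> (len(lo)=5, len(hi)=4, max(lo)=28)
Step 10: insert 16 -> lo=[5, 16, 18, 20, 23] hi=[28, 33, 40, 42, 46] -> (len(lo)=5, len(hi)=5, max(lo)=23)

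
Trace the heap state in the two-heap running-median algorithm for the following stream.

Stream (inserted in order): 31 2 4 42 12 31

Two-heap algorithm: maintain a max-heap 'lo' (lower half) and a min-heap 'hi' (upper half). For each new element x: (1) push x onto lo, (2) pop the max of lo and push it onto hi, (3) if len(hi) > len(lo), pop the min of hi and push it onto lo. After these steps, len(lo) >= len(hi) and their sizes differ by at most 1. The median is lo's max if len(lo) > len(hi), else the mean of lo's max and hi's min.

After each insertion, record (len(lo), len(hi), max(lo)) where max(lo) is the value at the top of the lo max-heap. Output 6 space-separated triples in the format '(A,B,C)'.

Step 1: insert 31 -> lo=[31] hi=[] -> (len(lo)=1, len(hi)=0, max(lo)=31)
Step 2: insert 2 -> lo=[2] hi=[31] -> (len(lo)=1, len(hi)=1, max(lo)=2)
Step 3: insert 4 -> lo=[2, 4] hi=[31] -> (len(lo)=2, len(hi)=1, max(lo)=4)
Step 4: insert 42 -> lo=[2, 4] hi=[31, 42] -> (len(lo)=2, len(hi)=2, max(lo)=4)
Step 5: insert 12 -> lo=[2, 4, 12] hi=[31, 42] -> (len(lo)=3, len(hi)=2, max(lo)=12)
Step 6: insert 31 -> lo=[2, 4, 12] hi=[31, 31, 42] -> (len(lo)=3, len(hi)=3, max(lo)=12)

Answer: (1,0,31) (1,1,2) (2,1,4) (2,2,4) (3,2,12) (3,3,12)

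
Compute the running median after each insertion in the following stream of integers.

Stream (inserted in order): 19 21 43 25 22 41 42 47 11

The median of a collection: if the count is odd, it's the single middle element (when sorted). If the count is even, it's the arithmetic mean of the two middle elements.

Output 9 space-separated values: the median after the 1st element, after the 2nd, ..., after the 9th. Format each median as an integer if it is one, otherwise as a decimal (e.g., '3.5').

Step 1: insert 19 -> lo=[19] (size 1, max 19) hi=[] (size 0) -> median=19
Step 2: insert 21 -> lo=[19] (size 1, max 19) hi=[21] (size 1, min 21) -> median=20
Step 3: insert 43 -> lo=[19, 21] (size 2, max 21) hi=[43] (size 1, min 43) -> median=21
Step 4: insert 25 -> lo=[19, 21] (size 2, max 21) hi=[25, 43] (size 2, min 25) -> median=23
Step 5: insert 22 -> lo=[19, 21, 22] (size 3, max 22) hi=[25, 43] (size 2, min 25) -> median=22
Step 6: insert 41 -> lo=[19, 21, 22] (size 3, max 22) hi=[25, 41, 43] (size 3, min 25) -> median=23.5
Step 7: insert 42 -> lo=[19, 21, 22, 25] (size 4, max 25) hi=[41, 42, 43] (size 3, min 41) -> median=25
Step 8: insert 47 -> lo=[19, 21, 22, 25] (size 4, max 25) hi=[41, 42, 43, 47] (size 4, min 41) -> median=33
Step 9: insert 11 -> lo=[11, 19, 21, 22, 25] (size 5, max 25) hi=[41, 42, 43, 47] (size 4, min 41) -> median=25

Answer: 19 20 21 23 22 23.5 25 33 25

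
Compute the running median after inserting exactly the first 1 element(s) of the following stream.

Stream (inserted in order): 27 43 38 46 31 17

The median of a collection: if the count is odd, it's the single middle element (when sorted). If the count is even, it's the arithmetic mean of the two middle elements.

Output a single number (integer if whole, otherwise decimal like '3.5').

Step 1: insert 27 -> lo=[27] (size 1, max 27) hi=[] (size 0) -> median=27

Answer: 27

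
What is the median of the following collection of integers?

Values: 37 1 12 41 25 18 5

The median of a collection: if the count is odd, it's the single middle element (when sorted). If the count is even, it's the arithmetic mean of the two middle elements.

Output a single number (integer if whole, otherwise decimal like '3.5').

Answer: 18

Derivation:
Step 1: insert 37 -> lo=[37] (size 1, max 37) hi=[] (size 0) -> median=37
Step 2: insert 1 -> lo=[1] (size 1, max 1) hi=[37] (size 1, min 37) -> median=19
Step 3: insert 12 -> lo=[1, 12] (size 2, max 12) hi=[37] (size 1, min 37) -> median=12
Step 4: insert 41 -> lo=[1, 12] (size 2, max 12) hi=[37, 41] (size 2, min 37) -> median=24.5
Step 5: insert 25 -> lo=[1, 12, 25] (size 3, max 25) hi=[37, 41] (size 2, min 37) -> median=25
Step 6: insert 18 -> lo=[1, 12, 18] (size 3, max 18) hi=[25, 37, 41] (size 3, min 25) -> median=21.5
Step 7: insert 5 -> lo=[1, 5, 12, 18] (size 4, max 18) hi=[25, 37, 41] (size 3, min 25) -> median=18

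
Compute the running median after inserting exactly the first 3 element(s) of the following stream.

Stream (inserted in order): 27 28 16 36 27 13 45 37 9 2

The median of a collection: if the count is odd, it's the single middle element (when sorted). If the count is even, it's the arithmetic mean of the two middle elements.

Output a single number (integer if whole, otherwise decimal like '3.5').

Step 1: insert 27 -> lo=[27] (size 1, max 27) hi=[] (size 0) -> median=27
Step 2: insert 28 -> lo=[27] (size 1, max 27) hi=[28] (size 1, min 28) -> median=27.5
Step 3: insert 16 -> lo=[16, 27] (size 2, max 27) hi=[28] (size 1, min 28) -> median=27

Answer: 27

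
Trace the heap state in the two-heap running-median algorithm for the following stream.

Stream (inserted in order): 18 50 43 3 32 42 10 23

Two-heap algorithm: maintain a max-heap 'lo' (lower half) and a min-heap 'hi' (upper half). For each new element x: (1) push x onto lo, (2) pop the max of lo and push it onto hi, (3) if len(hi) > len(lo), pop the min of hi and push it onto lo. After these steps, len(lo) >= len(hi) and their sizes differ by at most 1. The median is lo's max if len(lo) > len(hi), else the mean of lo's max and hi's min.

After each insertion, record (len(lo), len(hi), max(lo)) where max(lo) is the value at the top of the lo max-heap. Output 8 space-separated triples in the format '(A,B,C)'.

Step 1: insert 18 -> lo=[18] hi=[] -> (len(lo)=1, len(hi)=0, max(lo)=18)
Step 2: insert 50 -> lo=[18] hi=[50] -> (len(lo)=1, len(hi)=1, max(lo)=18)
Step 3: insert 43 -> lo=[18, 43] hi=[50] -> (len(lo)=2, len(hi)=1, max(lo)=43)
Step 4: insert 3 -> lo=[3, 18] hi=[43, 50] -> (len(lo)=2, len(hi)=2, max(lo)=18)
Step 5: insert 32 -> lo=[3, 18, 32] hi=[43, 50] -> (len(lo)=3, len(hi)=2, max(lo)=32)
Step 6: insert 42 -> lo=[3, 18, 32] hi=[42, 43, 50] -> (len(lo)=3, len(hi)=3, max(lo)=32)
Step 7: insert 10 -> lo=[3, 10, 18, 32] hi=[42, 43, 50] -> (len(lo)=4, len(hi)=3, max(lo)=32)
Step 8: insert 23 -> lo=[3, 10, 18, 23] hi=[32, 42, 43, 50] -> (len(lo)=4, len(hi)=4, max(lo)=23)

Answer: (1,0,18) (1,1,18) (2,1,43) (2,2,18) (3,2,32) (3,3,32) (4,3,32) (4,4,23)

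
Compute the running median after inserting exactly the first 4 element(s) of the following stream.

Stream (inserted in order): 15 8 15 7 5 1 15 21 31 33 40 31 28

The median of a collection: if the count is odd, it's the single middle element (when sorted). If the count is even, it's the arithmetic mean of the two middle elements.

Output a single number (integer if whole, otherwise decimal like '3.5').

Step 1: insert 15 -> lo=[15] (size 1, max 15) hi=[] (size 0) -> median=15
Step 2: insert 8 -> lo=[8] (size 1, max 8) hi=[15] (size 1, min 15) -> median=11.5
Step 3: insert 15 -> lo=[8, 15] (size 2, max 15) hi=[15] (size 1, min 15) -> median=15
Step 4: insert 7 -> lo=[7, 8] (size 2, max 8) hi=[15, 15] (size 2, min 15) -> median=11.5

Answer: 11.5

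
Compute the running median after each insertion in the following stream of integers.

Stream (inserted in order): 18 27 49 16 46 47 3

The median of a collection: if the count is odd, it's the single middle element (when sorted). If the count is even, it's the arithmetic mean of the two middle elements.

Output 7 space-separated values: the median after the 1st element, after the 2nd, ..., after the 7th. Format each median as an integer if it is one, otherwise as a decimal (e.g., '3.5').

Answer: 18 22.5 27 22.5 27 36.5 27

Derivation:
Step 1: insert 18 -> lo=[18] (size 1, max 18) hi=[] (size 0) -> median=18
Step 2: insert 27 -> lo=[18] (size 1, max 18) hi=[27] (size 1, min 27) -> median=22.5
Step 3: insert 49 -> lo=[18, 27] (size 2, max 27) hi=[49] (size 1, min 49) -> median=27
Step 4: insert 16 -> lo=[16, 18] (size 2, max 18) hi=[27, 49] (size 2, min 27) -> median=22.5
Step 5: insert 46 -> lo=[16, 18, 27] (size 3, max 27) hi=[46, 49] (size 2, min 46) -> median=27
Step 6: insert 47 -> lo=[16, 18, 27] (size 3, max 27) hi=[46, 47, 49] (size 3, min 46) -> median=36.5
Step 7: insert 3 -> lo=[3, 16, 18, 27] (size 4, max 27) hi=[46, 47, 49] (size 3, min 46) -> median=27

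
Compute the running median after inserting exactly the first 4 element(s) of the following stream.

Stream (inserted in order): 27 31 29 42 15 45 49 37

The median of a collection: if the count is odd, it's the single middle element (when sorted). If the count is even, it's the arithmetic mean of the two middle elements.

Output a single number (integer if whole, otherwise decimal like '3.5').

Answer: 30

Derivation:
Step 1: insert 27 -> lo=[27] (size 1, max 27) hi=[] (size 0) -> median=27
Step 2: insert 31 -> lo=[27] (size 1, max 27) hi=[31] (size 1, min 31) -> median=29
Step 3: insert 29 -> lo=[27, 29] (size 2, max 29) hi=[31] (size 1, min 31) -> median=29
Step 4: insert 42 -> lo=[27, 29] (size 2, max 29) hi=[31, 42] (size 2, min 31) -> median=30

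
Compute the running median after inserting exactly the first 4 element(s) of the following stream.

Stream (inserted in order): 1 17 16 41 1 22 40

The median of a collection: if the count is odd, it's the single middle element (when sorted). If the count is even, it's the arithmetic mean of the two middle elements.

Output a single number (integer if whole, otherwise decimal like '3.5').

Step 1: insert 1 -> lo=[1] (size 1, max 1) hi=[] (size 0) -> median=1
Step 2: insert 17 -> lo=[1] (size 1, max 1) hi=[17] (size 1, min 17) -> median=9
Step 3: insert 16 -> lo=[1, 16] (size 2, max 16) hi=[17] (size 1, min 17) -> median=16
Step 4: insert 41 -> lo=[1, 16] (size 2, max 16) hi=[17, 41] (size 2, min 17) -> median=16.5

Answer: 16.5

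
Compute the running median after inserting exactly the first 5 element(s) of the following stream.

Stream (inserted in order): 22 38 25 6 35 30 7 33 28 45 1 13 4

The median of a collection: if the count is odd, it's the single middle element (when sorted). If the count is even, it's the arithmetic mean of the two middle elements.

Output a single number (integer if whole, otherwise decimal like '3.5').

Answer: 25

Derivation:
Step 1: insert 22 -> lo=[22] (size 1, max 22) hi=[] (size 0) -> median=22
Step 2: insert 38 -> lo=[22] (size 1, max 22) hi=[38] (size 1, min 38) -> median=30
Step 3: insert 25 -> lo=[22, 25] (size 2, max 25) hi=[38] (size 1, min 38) -> median=25
Step 4: insert 6 -> lo=[6, 22] (size 2, max 22) hi=[25, 38] (size 2, min 25) -> median=23.5
Step 5: insert 35 -> lo=[6, 22, 25] (size 3, max 25) hi=[35, 38] (size 2, min 35) -> median=25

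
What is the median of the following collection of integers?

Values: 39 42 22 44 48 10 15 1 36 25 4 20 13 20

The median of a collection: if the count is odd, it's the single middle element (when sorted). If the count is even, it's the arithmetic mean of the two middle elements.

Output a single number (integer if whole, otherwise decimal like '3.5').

Answer: 21

Derivation:
Step 1: insert 39 -> lo=[39] (size 1, max 39) hi=[] (size 0) -> median=39
Step 2: insert 42 -> lo=[39] (size 1, max 39) hi=[42] (size 1, min 42) -> median=40.5
Step 3: insert 22 -> lo=[22, 39] (size 2, max 39) hi=[42] (size 1, min 42) -> median=39
Step 4: insert 44 -> lo=[22, 39] (size 2, max 39) hi=[42, 44] (size 2, min 42) -> median=40.5
Step 5: insert 48 -> lo=[22, 39, 42] (size 3, max 42) hi=[44, 48] (size 2, min 44) -> median=42
Step 6: insert 10 -> lo=[10, 22, 39] (size 3, max 39) hi=[42, 44, 48] (size 3, min 42) -> median=40.5
Step 7: insert 15 -> lo=[10, 15, 22, 39] (size 4, max 39) hi=[42, 44, 48] (size 3, min 42) -> median=39
Step 8: insert 1 -> lo=[1, 10, 15, 22] (size 4, max 22) hi=[39, 42, 44, 48] (size 4, min 39) -> median=30.5
Step 9: insert 36 -> lo=[1, 10, 15, 22, 36] (size 5, max 36) hi=[39, 42, 44, 48] (size 4, min 39) -> median=36
Step 10: insert 25 -> lo=[1, 10, 15, 22, 25] (size 5, max 25) hi=[36, 39, 42, 44, 48] (size 5, min 36) -> median=30.5
Step 11: insert 4 -> lo=[1, 4, 10, 15, 22, 25] (size 6, max 25) hi=[36, 39, 42, 44, 48] (size 5, min 36) -> median=25
Step 12: insert 20 -> lo=[1, 4, 10, 15, 20, 22] (size 6, max 22) hi=[25, 36, 39, 42, 44, 48] (size 6, min 25) -> median=23.5
Step 13: insert 13 -> lo=[1, 4, 10, 13, 15, 20, 22] (size 7, max 22) hi=[25, 36, 39, 42, 44, 48] (size 6, min 25) -> median=22
Step 14: insert 20 -> lo=[1, 4, 10, 13, 15, 20, 20] (size 7, max 20) hi=[22, 25, 36, 39, 42, 44, 48] (size 7, min 22) -> median=21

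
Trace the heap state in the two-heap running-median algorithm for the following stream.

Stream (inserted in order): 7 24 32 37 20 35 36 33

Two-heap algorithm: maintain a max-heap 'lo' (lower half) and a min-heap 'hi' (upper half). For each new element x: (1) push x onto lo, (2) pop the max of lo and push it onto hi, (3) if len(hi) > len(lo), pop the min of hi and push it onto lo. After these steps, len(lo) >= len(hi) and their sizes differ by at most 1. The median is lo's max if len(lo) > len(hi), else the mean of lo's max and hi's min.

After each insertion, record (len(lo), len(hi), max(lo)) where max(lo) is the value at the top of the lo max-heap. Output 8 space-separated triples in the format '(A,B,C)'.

Answer: (1,0,7) (1,1,7) (2,1,24) (2,2,24) (3,2,24) (3,3,24) (4,3,32) (4,4,32)

Derivation:
Step 1: insert 7 -> lo=[7] hi=[] -> (len(lo)=1, len(hi)=0, max(lo)=7)
Step 2: insert 24 -> lo=[7] hi=[24] -> (len(lo)=1, len(hi)=1, max(lo)=7)
Step 3: insert 32 -> lo=[7, 24] hi=[32] -> (len(lo)=2, len(hi)=1, max(lo)=24)
Step 4: insert 37 -> lo=[7, 24] hi=[32, 37] -> (len(lo)=2, len(hi)=2, max(lo)=24)
Step 5: insert 20 -> lo=[7, 20, 24] hi=[32, 37] -> (len(lo)=3, len(hi)=2, max(lo)=24)
Step 6: insert 35 -> lo=[7, 20, 24] hi=[32, 35, 37] -> (len(lo)=3, len(hi)=3, max(lo)=24)
Step 7: insert 36 -> lo=[7, 20, 24, 32] hi=[35, 36, 37] -> (len(lo)=4, len(hi)=3, max(lo)=32)
Step 8: insert 33 -> lo=[7, 20, 24, 32] hi=[33, 35, 36, 37] -> (len(lo)=4, len(hi)=4, max(lo)=32)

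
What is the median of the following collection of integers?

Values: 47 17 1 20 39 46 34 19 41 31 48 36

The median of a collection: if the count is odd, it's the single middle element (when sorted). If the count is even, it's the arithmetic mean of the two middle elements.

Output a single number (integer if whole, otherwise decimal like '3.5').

Answer: 35

Derivation:
Step 1: insert 47 -> lo=[47] (size 1, max 47) hi=[] (size 0) -> median=47
Step 2: insert 17 -> lo=[17] (size 1, max 17) hi=[47] (size 1, min 47) -> median=32
Step 3: insert 1 -> lo=[1, 17] (size 2, max 17) hi=[47] (size 1, min 47) -> median=17
Step 4: insert 20 -> lo=[1, 17] (size 2, max 17) hi=[20, 47] (size 2, min 20) -> median=18.5
Step 5: insert 39 -> lo=[1, 17, 20] (size 3, max 20) hi=[39, 47] (size 2, min 39) -> median=20
Step 6: insert 46 -> lo=[1, 17, 20] (size 3, max 20) hi=[39, 46, 47] (size 3, min 39) -> median=29.5
Step 7: insert 34 -> lo=[1, 17, 20, 34] (size 4, max 34) hi=[39, 46, 47] (size 3, min 39) -> median=34
Step 8: insert 19 -> lo=[1, 17, 19, 20] (size 4, max 20) hi=[34, 39, 46, 47] (size 4, min 34) -> median=27
Step 9: insert 41 -> lo=[1, 17, 19, 20, 34] (size 5, max 34) hi=[39, 41, 46, 47] (size 4, min 39) -> median=34
Step 10: insert 31 -> lo=[1, 17, 19, 20, 31] (size 5, max 31) hi=[34, 39, 41, 46, 47] (size 5, min 34) -> median=32.5
Step 11: insert 48 -> lo=[1, 17, 19, 20, 31, 34] (size 6, max 34) hi=[39, 41, 46, 47, 48] (size 5, min 39) -> median=34
Step 12: insert 36 -> lo=[1, 17, 19, 20, 31, 34] (size 6, max 34) hi=[36, 39, 41, 46, 47, 48] (size 6, min 36) -> median=35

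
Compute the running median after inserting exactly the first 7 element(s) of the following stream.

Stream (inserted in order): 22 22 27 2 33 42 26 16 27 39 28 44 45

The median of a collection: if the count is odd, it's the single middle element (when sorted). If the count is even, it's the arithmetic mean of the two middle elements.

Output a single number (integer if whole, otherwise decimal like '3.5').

Step 1: insert 22 -> lo=[22] (size 1, max 22) hi=[] (size 0) -> median=22
Step 2: insert 22 -> lo=[22] (size 1, max 22) hi=[22] (size 1, min 22) -> median=22
Step 3: insert 27 -> lo=[22, 22] (size 2, max 22) hi=[27] (size 1, min 27) -> median=22
Step 4: insert 2 -> lo=[2, 22] (size 2, max 22) hi=[22, 27] (size 2, min 22) -> median=22
Step 5: insert 33 -> lo=[2, 22, 22] (size 3, max 22) hi=[27, 33] (size 2, min 27) -> median=22
Step 6: insert 42 -> lo=[2, 22, 22] (size 3, max 22) hi=[27, 33, 42] (size 3, min 27) -> median=24.5
Step 7: insert 26 -> lo=[2, 22, 22, 26] (size 4, max 26) hi=[27, 33, 42] (size 3, min 27) -> median=26

Answer: 26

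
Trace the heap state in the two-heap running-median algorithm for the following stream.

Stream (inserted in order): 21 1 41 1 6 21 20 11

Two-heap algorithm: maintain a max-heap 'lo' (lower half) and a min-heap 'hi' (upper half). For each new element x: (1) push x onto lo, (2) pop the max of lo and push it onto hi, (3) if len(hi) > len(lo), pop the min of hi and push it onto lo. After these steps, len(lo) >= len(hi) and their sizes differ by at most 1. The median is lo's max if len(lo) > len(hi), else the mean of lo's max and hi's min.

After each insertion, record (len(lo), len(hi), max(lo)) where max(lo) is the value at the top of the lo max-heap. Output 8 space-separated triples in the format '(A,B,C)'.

Answer: (1,0,21) (1,1,1) (2,1,21) (2,2,1) (3,2,6) (3,3,6) (4,3,20) (4,4,11)

Derivation:
Step 1: insert 21 -> lo=[21] hi=[] -> (len(lo)=1, len(hi)=0, max(lo)=21)
Step 2: insert 1 -> lo=[1] hi=[21] -> (len(lo)=1, len(hi)=1, max(lo)=1)
Step 3: insert 41 -> lo=[1, 21] hi=[41] -> (len(lo)=2, len(hi)=1, max(lo)=21)
Step 4: insert 1 -> lo=[1, 1] hi=[21, 41] -> (len(lo)=2, len(hi)=2, max(lo)=1)
Step 5: insert 6 -> lo=[1, 1, 6] hi=[21, 41] -> (len(lo)=3, len(hi)=2, max(lo)=6)
Step 6: insert 21 -> lo=[1, 1, 6] hi=[21, 21, 41] -> (len(lo)=3, len(hi)=3, max(lo)=6)
Step 7: insert 20 -> lo=[1, 1, 6, 20] hi=[21, 21, 41] -> (len(lo)=4, len(hi)=3, max(lo)=20)
Step 8: insert 11 -> lo=[1, 1, 6, 11] hi=[20, 21, 21, 41] -> (len(lo)=4, len(hi)=4, max(lo)=11)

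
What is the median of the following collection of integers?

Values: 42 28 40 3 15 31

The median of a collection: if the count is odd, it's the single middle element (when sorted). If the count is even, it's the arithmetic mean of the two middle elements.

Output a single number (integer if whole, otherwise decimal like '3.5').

Step 1: insert 42 -> lo=[42] (size 1, max 42) hi=[] (size 0) -> median=42
Step 2: insert 28 -> lo=[28] (size 1, max 28) hi=[42] (size 1, min 42) -> median=35
Step 3: insert 40 -> lo=[28, 40] (size 2, max 40) hi=[42] (size 1, min 42) -> median=40
Step 4: insert 3 -> lo=[3, 28] (size 2, max 28) hi=[40, 42] (size 2, min 40) -> median=34
Step 5: insert 15 -> lo=[3, 15, 28] (size 3, max 28) hi=[40, 42] (size 2, min 40) -> median=28
Step 6: insert 31 -> lo=[3, 15, 28] (size 3, max 28) hi=[31, 40, 42] (size 3, min 31) -> median=29.5

Answer: 29.5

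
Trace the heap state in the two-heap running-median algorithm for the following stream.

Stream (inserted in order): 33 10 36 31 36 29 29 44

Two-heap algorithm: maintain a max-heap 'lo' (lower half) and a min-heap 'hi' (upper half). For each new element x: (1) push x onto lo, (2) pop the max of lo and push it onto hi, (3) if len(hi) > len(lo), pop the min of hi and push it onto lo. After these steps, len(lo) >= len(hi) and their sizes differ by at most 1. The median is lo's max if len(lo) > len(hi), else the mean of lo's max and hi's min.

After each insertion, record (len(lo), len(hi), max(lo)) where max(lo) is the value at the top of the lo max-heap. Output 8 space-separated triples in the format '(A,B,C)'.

Step 1: insert 33 -> lo=[33] hi=[] -> (len(lo)=1, len(hi)=0, max(lo)=33)
Step 2: insert 10 -> lo=[10] hi=[33] -> (len(lo)=1, len(hi)=1, max(lo)=10)
Step 3: insert 36 -> lo=[10, 33] hi=[36] -> (len(lo)=2, len(hi)=1, max(lo)=33)
Step 4: insert 31 -> lo=[10, 31] hi=[33, 36] -> (len(lo)=2, len(hi)=2, max(lo)=31)
Step 5: insert 36 -> lo=[10, 31, 33] hi=[36, 36] -> (len(lo)=3, len(hi)=2, max(lo)=33)
Step 6: insert 29 -> lo=[10, 29, 31] hi=[33, 36, 36] -> (len(lo)=3, len(hi)=3, max(lo)=31)
Step 7: insert 29 -> lo=[10, 29, 29, 31] hi=[33, 36, 36] -> (len(lo)=4, len(hi)=3, max(lo)=31)
Step 8: insert 44 -> lo=[10, 29, 29, 31] hi=[33, 36, 36, 44] -> (len(lo)=4, len(hi)=4, max(lo)=31)

Answer: (1,0,33) (1,1,10) (2,1,33) (2,2,31) (3,2,33) (3,3,31) (4,3,31) (4,4,31)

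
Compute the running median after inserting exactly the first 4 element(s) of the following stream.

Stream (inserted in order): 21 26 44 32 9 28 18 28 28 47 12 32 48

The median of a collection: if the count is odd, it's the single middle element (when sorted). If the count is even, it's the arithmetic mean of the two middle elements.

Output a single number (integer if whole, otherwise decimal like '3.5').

Step 1: insert 21 -> lo=[21] (size 1, max 21) hi=[] (size 0) -> median=21
Step 2: insert 26 -> lo=[21] (size 1, max 21) hi=[26] (size 1, min 26) -> median=23.5
Step 3: insert 44 -> lo=[21, 26] (size 2, max 26) hi=[44] (size 1, min 44) -> median=26
Step 4: insert 32 -> lo=[21, 26] (size 2, max 26) hi=[32, 44] (size 2, min 32) -> median=29

Answer: 29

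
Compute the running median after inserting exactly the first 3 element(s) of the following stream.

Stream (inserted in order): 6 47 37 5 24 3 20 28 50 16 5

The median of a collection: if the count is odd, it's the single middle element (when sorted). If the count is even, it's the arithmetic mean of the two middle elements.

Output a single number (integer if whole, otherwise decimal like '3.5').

Answer: 37

Derivation:
Step 1: insert 6 -> lo=[6] (size 1, max 6) hi=[] (size 0) -> median=6
Step 2: insert 47 -> lo=[6] (size 1, max 6) hi=[47] (size 1, min 47) -> median=26.5
Step 3: insert 37 -> lo=[6, 37] (size 2, max 37) hi=[47] (size 1, min 47) -> median=37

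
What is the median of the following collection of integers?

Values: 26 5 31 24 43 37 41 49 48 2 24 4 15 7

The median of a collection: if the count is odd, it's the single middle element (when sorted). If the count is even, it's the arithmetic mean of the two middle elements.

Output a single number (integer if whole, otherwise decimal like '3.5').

Step 1: insert 26 -> lo=[26] (size 1, max 26) hi=[] (size 0) -> median=26
Step 2: insert 5 -> lo=[5] (size 1, max 5) hi=[26] (size 1, min 26) -> median=15.5
Step 3: insert 31 -> lo=[5, 26] (size 2, max 26) hi=[31] (size 1, min 31) -> median=26
Step 4: insert 24 -> lo=[5, 24] (size 2, max 24) hi=[26, 31] (size 2, min 26) -> median=25
Step 5: insert 43 -> lo=[5, 24, 26] (size 3, max 26) hi=[31, 43] (size 2, min 31) -> median=26
Step 6: insert 37 -> lo=[5, 24, 26] (size 3, max 26) hi=[31, 37, 43] (size 3, min 31) -> median=28.5
Step 7: insert 41 -> lo=[5, 24, 26, 31] (size 4, max 31) hi=[37, 41, 43] (size 3, min 37) -> median=31
Step 8: insert 49 -> lo=[5, 24, 26, 31] (size 4, max 31) hi=[37, 41, 43, 49] (size 4, min 37) -> median=34
Step 9: insert 48 -> lo=[5, 24, 26, 31, 37] (size 5, max 37) hi=[41, 43, 48, 49] (size 4, min 41) -> median=37
Step 10: insert 2 -> lo=[2, 5, 24, 26, 31] (size 5, max 31) hi=[37, 41, 43, 48, 49] (size 5, min 37) -> median=34
Step 11: insert 24 -> lo=[2, 5, 24, 24, 26, 31] (size 6, max 31) hi=[37, 41, 43, 48, 49] (size 5, min 37) -> median=31
Step 12: insert 4 -> lo=[2, 4, 5, 24, 24, 26] (size 6, max 26) hi=[31, 37, 41, 43, 48, 49] (size 6, min 31) -> median=28.5
Step 13: insert 15 -> lo=[2, 4, 5, 15, 24, 24, 26] (size 7, max 26) hi=[31, 37, 41, 43, 48, 49] (size 6, min 31) -> median=26
Step 14: insert 7 -> lo=[2, 4, 5, 7, 15, 24, 24] (size 7, max 24) hi=[26, 31, 37, 41, 43, 48, 49] (size 7, min 26) -> median=25

Answer: 25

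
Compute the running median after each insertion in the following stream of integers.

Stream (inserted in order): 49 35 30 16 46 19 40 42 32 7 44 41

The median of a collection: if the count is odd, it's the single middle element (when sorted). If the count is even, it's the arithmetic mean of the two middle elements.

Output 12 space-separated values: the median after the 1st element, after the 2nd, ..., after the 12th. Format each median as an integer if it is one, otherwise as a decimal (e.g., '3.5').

Step 1: insert 49 -> lo=[49] (size 1, max 49) hi=[] (size 0) -> median=49
Step 2: insert 35 -> lo=[35] (size 1, max 35) hi=[49] (size 1, min 49) -> median=42
Step 3: insert 30 -> lo=[30, 35] (size 2, max 35) hi=[49] (size 1, min 49) -> median=35
Step 4: insert 16 -> lo=[16, 30] (size 2, max 30) hi=[35, 49] (size 2, min 35) -> median=32.5
Step 5: insert 46 -> lo=[16, 30, 35] (size 3, max 35) hi=[46, 49] (size 2, min 46) -> median=35
Step 6: insert 19 -> lo=[16, 19, 30] (size 3, max 30) hi=[35, 46, 49] (size 3, min 35) -> median=32.5
Step 7: insert 40 -> lo=[16, 19, 30, 35] (size 4, max 35) hi=[40, 46, 49] (size 3, min 40) -> median=35
Step 8: insert 42 -> lo=[16, 19, 30, 35] (size 4, max 35) hi=[40, 42, 46, 49] (size 4, min 40) -> median=37.5
Step 9: insert 32 -> lo=[16, 19, 30, 32, 35] (size 5, max 35) hi=[40, 42, 46, 49] (size 4, min 40) -> median=35
Step 10: insert 7 -> lo=[7, 16, 19, 30, 32] (size 5, max 32) hi=[35, 40, 42, 46, 49] (size 5, min 35) -> median=33.5
Step 11: insert 44 -> lo=[7, 16, 19, 30, 32, 35] (size 6, max 35) hi=[40, 42, 44, 46, 49] (size 5, min 40) -> median=35
Step 12: insert 41 -> lo=[7, 16, 19, 30, 32, 35] (size 6, max 35) hi=[40, 41, 42, 44, 46, 49] (size 6, min 40) -> median=37.5

Answer: 49 42 35 32.5 35 32.5 35 37.5 35 33.5 35 37.5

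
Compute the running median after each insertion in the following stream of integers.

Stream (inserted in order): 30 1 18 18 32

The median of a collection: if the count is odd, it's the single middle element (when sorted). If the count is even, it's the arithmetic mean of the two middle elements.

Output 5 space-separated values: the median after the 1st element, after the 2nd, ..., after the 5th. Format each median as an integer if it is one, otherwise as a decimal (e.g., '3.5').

Step 1: insert 30 -> lo=[30] (size 1, max 30) hi=[] (size 0) -> median=30
Step 2: insert 1 -> lo=[1] (size 1, max 1) hi=[30] (size 1, min 30) -> median=15.5
Step 3: insert 18 -> lo=[1, 18] (size 2, max 18) hi=[30] (size 1, min 30) -> median=18
Step 4: insert 18 -> lo=[1, 18] (size 2, max 18) hi=[18, 30] (size 2, min 18) -> median=18
Step 5: insert 32 -> lo=[1, 18, 18] (size 3, max 18) hi=[30, 32] (size 2, min 30) -> median=18

Answer: 30 15.5 18 18 18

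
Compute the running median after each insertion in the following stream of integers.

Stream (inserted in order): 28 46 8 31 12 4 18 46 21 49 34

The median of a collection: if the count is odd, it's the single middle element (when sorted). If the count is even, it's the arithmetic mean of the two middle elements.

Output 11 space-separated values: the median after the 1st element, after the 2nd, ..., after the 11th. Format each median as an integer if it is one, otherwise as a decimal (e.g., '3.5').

Step 1: insert 28 -> lo=[28] (size 1, max 28) hi=[] (size 0) -> median=28
Step 2: insert 46 -> lo=[28] (size 1, max 28) hi=[46] (size 1, min 46) -> median=37
Step 3: insert 8 -> lo=[8, 28] (size 2, max 28) hi=[46] (size 1, min 46) -> median=28
Step 4: insert 31 -> lo=[8, 28] (size 2, max 28) hi=[31, 46] (size 2, min 31) -> median=29.5
Step 5: insert 12 -> lo=[8, 12, 28] (size 3, max 28) hi=[31, 46] (size 2, min 31) -> median=28
Step 6: insert 4 -> lo=[4, 8, 12] (size 3, max 12) hi=[28, 31, 46] (size 3, min 28) -> median=20
Step 7: insert 18 -> lo=[4, 8, 12, 18] (size 4, max 18) hi=[28, 31, 46] (size 3, min 28) -> median=18
Step 8: insert 46 -> lo=[4, 8, 12, 18] (size 4, max 18) hi=[28, 31, 46, 46] (size 4, min 28) -> median=23
Step 9: insert 21 -> lo=[4, 8, 12, 18, 21] (size 5, max 21) hi=[28, 31, 46, 46] (size 4, min 28) -> median=21
Step 10: insert 49 -> lo=[4, 8, 12, 18, 21] (size 5, max 21) hi=[28, 31, 46, 46, 49] (size 5, min 28) -> median=24.5
Step 11: insert 34 -> lo=[4, 8, 12, 18, 21, 28] (size 6, max 28) hi=[31, 34, 46, 46, 49] (size 5, min 31) -> median=28

Answer: 28 37 28 29.5 28 20 18 23 21 24.5 28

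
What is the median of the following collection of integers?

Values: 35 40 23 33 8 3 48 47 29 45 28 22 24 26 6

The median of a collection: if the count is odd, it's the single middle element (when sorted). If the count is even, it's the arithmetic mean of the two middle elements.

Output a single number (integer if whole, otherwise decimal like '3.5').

Step 1: insert 35 -> lo=[35] (size 1, max 35) hi=[] (size 0) -> median=35
Step 2: insert 40 -> lo=[35] (size 1, max 35) hi=[40] (size 1, min 40) -> median=37.5
Step 3: insert 23 -> lo=[23, 35] (size 2, max 35) hi=[40] (size 1, min 40) -> median=35
Step 4: insert 33 -> lo=[23, 33] (size 2, max 33) hi=[35, 40] (size 2, min 35) -> median=34
Step 5: insert 8 -> lo=[8, 23, 33] (size 3, max 33) hi=[35, 40] (size 2, min 35) -> median=33
Step 6: insert 3 -> lo=[3, 8, 23] (size 3, max 23) hi=[33, 35, 40] (size 3, min 33) -> median=28
Step 7: insert 48 -> lo=[3, 8, 23, 33] (size 4, max 33) hi=[35, 40, 48] (size 3, min 35) -> median=33
Step 8: insert 47 -> lo=[3, 8, 23, 33] (size 4, max 33) hi=[35, 40, 47, 48] (size 4, min 35) -> median=34
Step 9: insert 29 -> lo=[3, 8, 23, 29, 33] (size 5, max 33) hi=[35, 40, 47, 48] (size 4, min 35) -> median=33
Step 10: insert 45 -> lo=[3, 8, 23, 29, 33] (size 5, max 33) hi=[35, 40, 45, 47, 48] (size 5, min 35) -> median=34
Step 11: insert 28 -> lo=[3, 8, 23, 28, 29, 33] (size 6, max 33) hi=[35, 40, 45, 47, 48] (size 5, min 35) -> median=33
Step 12: insert 22 -> lo=[3, 8, 22, 23, 28, 29] (size 6, max 29) hi=[33, 35, 40, 45, 47, 48] (size 6, min 33) -> median=31
Step 13: insert 24 -> lo=[3, 8, 22, 23, 24, 28, 29] (size 7, max 29) hi=[33, 35, 40, 45, 47, 48] (size 6, min 33) -> median=29
Step 14: insert 26 -> lo=[3, 8, 22, 23, 24, 26, 28] (size 7, max 28) hi=[29, 33, 35, 40, 45, 47, 48] (size 7, min 29) -> median=28.5
Step 15: insert 6 -> lo=[3, 6, 8, 22, 23, 24, 26, 28] (size 8, max 28) hi=[29, 33, 35, 40, 45, 47, 48] (size 7, min 29) -> median=28

Answer: 28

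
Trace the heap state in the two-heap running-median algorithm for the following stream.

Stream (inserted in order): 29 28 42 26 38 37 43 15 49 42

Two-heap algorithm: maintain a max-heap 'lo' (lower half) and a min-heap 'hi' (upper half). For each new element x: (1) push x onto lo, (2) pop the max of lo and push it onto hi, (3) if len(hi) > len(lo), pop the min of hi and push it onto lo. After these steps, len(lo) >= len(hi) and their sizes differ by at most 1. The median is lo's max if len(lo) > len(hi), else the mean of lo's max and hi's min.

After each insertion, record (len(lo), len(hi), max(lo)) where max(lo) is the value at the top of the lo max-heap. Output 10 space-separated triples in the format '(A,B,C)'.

Step 1: insert 29 -> lo=[29] hi=[] -> (len(lo)=1, len(hi)=0, max(lo)=29)
Step 2: insert 28 -> lo=[28] hi=[29] -> (len(lo)=1, len(hi)=1, max(lo)=28)
Step 3: insert 42 -> lo=[28, 29] hi=[42] -> (len(lo)=2, len(hi)=1, max(lo)=29)
Step 4: insert 26 -> lo=[26, 28] hi=[29, 42] -> (len(lo)=2, len(hi)=2, max(lo)=28)
Step 5: insert 38 -> lo=[26, 28, 29] hi=[38, 42] -> (len(lo)=3, len(hi)=2, max(lo)=29)
Step 6: insert 37 -> lo=[26, 28, 29] hi=[37, 38, 42] -> (len(lo)=3, len(hi)=3, max(lo)=29)
Step 7: insert 43 -> lo=[26, 28, 29, 37] hi=[38, 42, 43] -> (len(lo)=4, len(hi)=3, max(lo)=37)
Step 8: insert 15 -> lo=[15, 26, 28, 29] hi=[37, 38, 42, 43] -> (len(lo)=4, len(hi)=4, max(lo)=29)
Step 9: insert 49 -> lo=[15, 26, 28, 29, 37] hi=[38, 42, 43, 49] -> (len(lo)=5, len(hi)=4, max(lo)=37)
Step 10: insert 42 -> lo=[15, 26, 28, 29, 37] hi=[38, 42, 42, 43, 49] -> (len(lo)=5, len(hi)=5, max(lo)=37)

Answer: (1,0,29) (1,1,28) (2,1,29) (2,2,28) (3,2,29) (3,3,29) (4,3,37) (4,4,29) (5,4,37) (5,5,37)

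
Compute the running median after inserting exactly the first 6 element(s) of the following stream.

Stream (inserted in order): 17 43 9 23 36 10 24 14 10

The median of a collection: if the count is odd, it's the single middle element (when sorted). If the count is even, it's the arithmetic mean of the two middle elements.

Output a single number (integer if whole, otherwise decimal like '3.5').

Answer: 20

Derivation:
Step 1: insert 17 -> lo=[17] (size 1, max 17) hi=[] (size 0) -> median=17
Step 2: insert 43 -> lo=[17] (size 1, max 17) hi=[43] (size 1, min 43) -> median=30
Step 3: insert 9 -> lo=[9, 17] (size 2, max 17) hi=[43] (size 1, min 43) -> median=17
Step 4: insert 23 -> lo=[9, 17] (size 2, max 17) hi=[23, 43] (size 2, min 23) -> median=20
Step 5: insert 36 -> lo=[9, 17, 23] (size 3, max 23) hi=[36, 43] (size 2, min 36) -> median=23
Step 6: insert 10 -> lo=[9, 10, 17] (size 3, max 17) hi=[23, 36, 43] (size 3, min 23) -> median=20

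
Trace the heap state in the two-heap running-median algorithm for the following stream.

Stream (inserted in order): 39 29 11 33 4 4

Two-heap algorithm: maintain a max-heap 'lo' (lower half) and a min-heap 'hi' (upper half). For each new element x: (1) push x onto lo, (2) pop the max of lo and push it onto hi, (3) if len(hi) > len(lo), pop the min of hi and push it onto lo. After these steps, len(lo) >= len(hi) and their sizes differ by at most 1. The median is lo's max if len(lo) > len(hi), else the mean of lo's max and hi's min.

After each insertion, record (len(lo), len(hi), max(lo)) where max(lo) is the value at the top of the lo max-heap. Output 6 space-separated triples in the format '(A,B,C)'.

Answer: (1,0,39) (1,1,29) (2,1,29) (2,2,29) (3,2,29) (3,3,11)

Derivation:
Step 1: insert 39 -> lo=[39] hi=[] -> (len(lo)=1, len(hi)=0, max(lo)=39)
Step 2: insert 29 -> lo=[29] hi=[39] -> (len(lo)=1, len(hi)=1, max(lo)=29)
Step 3: insert 11 -> lo=[11, 29] hi=[39] -> (len(lo)=2, len(hi)=1, max(lo)=29)
Step 4: insert 33 -> lo=[11, 29] hi=[33, 39] -> (len(lo)=2, len(hi)=2, max(lo)=29)
Step 5: insert 4 -> lo=[4, 11, 29] hi=[33, 39] -> (len(lo)=3, len(hi)=2, max(lo)=29)
Step 6: insert 4 -> lo=[4, 4, 11] hi=[29, 33, 39] -> (len(lo)=3, len(hi)=3, max(lo)=11)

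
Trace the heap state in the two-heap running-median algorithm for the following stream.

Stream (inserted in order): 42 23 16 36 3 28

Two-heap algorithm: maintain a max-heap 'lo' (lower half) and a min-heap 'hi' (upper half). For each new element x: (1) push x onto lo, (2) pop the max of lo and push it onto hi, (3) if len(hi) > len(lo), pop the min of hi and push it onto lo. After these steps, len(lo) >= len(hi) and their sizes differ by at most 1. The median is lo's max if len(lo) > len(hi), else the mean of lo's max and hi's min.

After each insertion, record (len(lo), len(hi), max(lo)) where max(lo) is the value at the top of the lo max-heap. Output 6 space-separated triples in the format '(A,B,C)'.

Answer: (1,0,42) (1,1,23) (2,1,23) (2,2,23) (3,2,23) (3,3,23)

Derivation:
Step 1: insert 42 -> lo=[42] hi=[] -> (len(lo)=1, len(hi)=0, max(lo)=42)
Step 2: insert 23 -> lo=[23] hi=[42] -> (len(lo)=1, len(hi)=1, max(lo)=23)
Step 3: insert 16 -> lo=[16, 23] hi=[42] -> (len(lo)=2, len(hi)=1, max(lo)=23)
Step 4: insert 36 -> lo=[16, 23] hi=[36, 42] -> (len(lo)=2, len(hi)=2, max(lo)=23)
Step 5: insert 3 -> lo=[3, 16, 23] hi=[36, 42] -> (len(lo)=3, len(hi)=2, max(lo)=23)
Step 6: insert 28 -> lo=[3, 16, 23] hi=[28, 36, 42] -> (len(lo)=3, len(hi)=3, max(lo)=23)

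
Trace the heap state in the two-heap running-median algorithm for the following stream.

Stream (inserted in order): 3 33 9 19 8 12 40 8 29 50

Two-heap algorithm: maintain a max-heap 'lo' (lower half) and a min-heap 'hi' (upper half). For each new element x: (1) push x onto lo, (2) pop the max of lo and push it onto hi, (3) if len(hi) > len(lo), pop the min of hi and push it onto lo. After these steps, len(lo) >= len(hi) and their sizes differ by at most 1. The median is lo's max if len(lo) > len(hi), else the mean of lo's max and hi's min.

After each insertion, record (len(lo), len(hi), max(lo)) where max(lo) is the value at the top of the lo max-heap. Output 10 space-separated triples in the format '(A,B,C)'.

Step 1: insert 3 -> lo=[3] hi=[] -> (len(lo)=1, len(hi)=0, max(lo)=3)
Step 2: insert 33 -> lo=[3] hi=[33] -> (len(lo)=1, len(hi)=1, max(lo)=3)
Step 3: insert 9 -> lo=[3, 9] hi=[33] -> (len(lo)=2, len(hi)=1, max(lo)=9)
Step 4: insert 19 -> lo=[3, 9] hi=[19, 33] -> (len(lo)=2, len(hi)=2, max(lo)=9)
Step 5: insert 8 -> lo=[3, 8, 9] hi=[19, 33] -> (len(lo)=3, len(hi)=2, max(lo)=9)
Step 6: insert 12 -> lo=[3, 8, 9] hi=[12, 19, 33] -> (len(lo)=3, len(hi)=3, max(lo)=9)
Step 7: insert 40 -> lo=[3, 8, 9, 12] hi=[19, 33, 40] -> (len(lo)=4, len(hi)=3, max(lo)=12)
Step 8: insert 8 -> lo=[3, 8, 8, 9] hi=[12, 19, 33, 40] -> (len(lo)=4, len(hi)=4, max(lo)=9)
Step 9: insert 29 -> lo=[3, 8, 8, 9, 12] hi=[19, 29, 33, 40] -> (len(lo)=5, len(hi)=4, max(lo)=12)
Step 10: insert 50 -> lo=[3, 8, 8, 9, 12] hi=[19, 29, 33, 40, 50] -> (len(lo)=5, len(hi)=5, max(lo)=12)

Answer: (1,0,3) (1,1,3) (2,1,9) (2,2,9) (3,2,9) (3,3,9) (4,3,12) (4,4,9) (5,4,12) (5,5,12)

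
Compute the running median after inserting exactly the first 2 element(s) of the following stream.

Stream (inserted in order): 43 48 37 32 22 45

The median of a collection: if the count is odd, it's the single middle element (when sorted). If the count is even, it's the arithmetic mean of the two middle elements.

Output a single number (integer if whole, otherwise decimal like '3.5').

Answer: 45.5

Derivation:
Step 1: insert 43 -> lo=[43] (size 1, max 43) hi=[] (size 0) -> median=43
Step 2: insert 48 -> lo=[43] (size 1, max 43) hi=[48] (size 1, min 48) -> median=45.5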